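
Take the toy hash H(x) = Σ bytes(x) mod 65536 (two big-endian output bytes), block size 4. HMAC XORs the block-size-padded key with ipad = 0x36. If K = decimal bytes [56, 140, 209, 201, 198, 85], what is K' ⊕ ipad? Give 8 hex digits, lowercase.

Key decimal bytes [56, 140, 209, 201, 198, 85] = 38 8c d1 c9 c6 55 is 6 bytes > B = 4, so hash it first: H(key) = 03 79, then zero-pad to 4 bytes: K' = 03 79 00 00.
XOR each byte with 0x36: 03⊕36=35, 79⊕36=4f, 00⊕36=36, 00⊕36=36.

354f3636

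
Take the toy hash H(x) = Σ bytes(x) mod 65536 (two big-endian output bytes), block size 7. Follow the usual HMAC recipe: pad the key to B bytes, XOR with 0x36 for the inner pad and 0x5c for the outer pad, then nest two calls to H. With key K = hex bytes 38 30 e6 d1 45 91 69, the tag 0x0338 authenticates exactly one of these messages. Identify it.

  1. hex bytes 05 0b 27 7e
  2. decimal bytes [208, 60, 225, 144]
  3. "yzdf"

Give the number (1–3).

Key hex bytes 38 30 e6 d1 45 91 69 is exactly B = 7 bytes: K' = 38 30 e6 d1 45 91 69.
K' ⊕ ipad = 0e 06 d0 e7 73 a7 5f; K' ⊕ opad = 64 6c ba 8d 19 cd 35.
m1: inner = H(0e 06 d0 e7 73 a7 5f 05 0b 27 7e) = 03 f9; tag = H(64 6c ba 8d 19 cd 35 03 f9) = 042e
m2: inner = H(0e 06 d0 e7 73 a7 5f d0 3c e1 90) = 05 c1; tag = H(64 6c ba 8d 19 cd 35 05 c1) = 03f8
m3: inner = H(0e 06 d0 e7 73 a7 5f 79 7a 64 66) = 05 01; tag = H(64 6c ba 8d 19 cd 35 05 01) = 0338 ← matches

3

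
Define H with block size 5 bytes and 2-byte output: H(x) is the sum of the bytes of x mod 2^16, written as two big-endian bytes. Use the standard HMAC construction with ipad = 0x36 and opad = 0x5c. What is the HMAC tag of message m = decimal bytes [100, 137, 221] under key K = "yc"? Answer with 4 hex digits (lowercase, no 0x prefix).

018b

Key "yc" = 79 63 is 2 bytes ≤ B = 5; zero-pad to 5 bytes: K' = 79 63 00 00 00.
K' ⊕ ipad = 4f 55 36 36 36.  K' ⊕ opad = 25 3f 5c 5c 5c.
Inner input = (K'⊕ipad) ∥ m = 4f 55 36 36 36 ∥ 64 89 dd.
Inner hash: sum = 79+85+54+54+54+100+137+221 = 784 → 03 10.
Outer input = (K'⊕opad) ∥ inner = 25 3f 5c 5c 5c ∥ 03 10.
Outer hash (tag): sum = 37+63+92+92+92+3+16 = 395 → 01 8b.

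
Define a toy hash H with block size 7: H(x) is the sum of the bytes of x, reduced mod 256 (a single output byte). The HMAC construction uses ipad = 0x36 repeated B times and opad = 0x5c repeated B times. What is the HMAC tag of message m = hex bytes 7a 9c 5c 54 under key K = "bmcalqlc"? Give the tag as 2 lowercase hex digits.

9e

Key "bmcalqlc" = 62 6d 63 61 6c 71 6c 63 is 8 bytes > B = 7, so hash it first: H(key) = 3f, then zero-pad to 7 bytes: K' = 3f 00 00 00 00 00 00.
K' ⊕ ipad = 09 36 36 36 36 36 36.  K' ⊕ opad = 63 5c 5c 5c 5c 5c 5c.
Inner input = (K'⊕ipad) ∥ m = 09 36 36 36 36 36 36 ∥ 7a 9c 5c 54.
Inner hash: sum = 9+54+54+54+54+54+54+122+156+92+84 = 787; mod 256 = 19 → 13.
Outer input = (K'⊕opad) ∥ inner = 63 5c 5c 5c 5c 5c 5c ∥ 13.
Outer hash (tag): sum = 99+92+92+92+92+92+92+19 = 670; mod 256 = 158 → 9e.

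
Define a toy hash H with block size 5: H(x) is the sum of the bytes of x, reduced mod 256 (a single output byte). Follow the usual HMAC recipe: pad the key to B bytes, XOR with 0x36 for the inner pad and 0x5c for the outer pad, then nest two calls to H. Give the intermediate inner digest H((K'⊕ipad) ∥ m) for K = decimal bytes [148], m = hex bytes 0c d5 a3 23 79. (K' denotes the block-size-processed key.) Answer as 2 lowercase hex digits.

9a

Key decimal bytes [148] = 94 is 1 byte ≤ B = 5; zero-pad to 5 bytes: K' = 94 00 00 00 00.
K' ⊕ ipad = a2 36 36 36 36.
Inner input = a2 36 36 36 36 ∥ 0c d5 a3 23 79.
Inner hash: sum = 162+54+54+54+54+12+213+163+35+121 = 922; mod 256 = 154 → 9a.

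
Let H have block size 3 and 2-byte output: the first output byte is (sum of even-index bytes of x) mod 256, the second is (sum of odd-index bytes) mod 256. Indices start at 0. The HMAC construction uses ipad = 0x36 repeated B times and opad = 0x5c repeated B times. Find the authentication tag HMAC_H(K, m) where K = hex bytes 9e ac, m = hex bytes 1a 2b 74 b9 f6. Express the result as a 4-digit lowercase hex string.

3cb2

Key hex bytes 9e ac is 2 bytes ≤ B = 3; zero-pad to 3 bytes: K' = 9e ac 00.
K' ⊕ ipad = a8 9a 36.  K' ⊕ opad = c2 f0 5c.
Inner input = (K'⊕ipad) ∥ m = a8 9a 36 ∥ 1a 2b 74 b9 f6.
Inner hash: even-index sum = 450 mod 256 = 194; odd-index sum = 542 mod 256 = 30 → c2 1e.
Outer input = (K'⊕opad) ∥ inner = c2 f0 5c ∥ c2 1e.
Outer hash (tag): even-index sum = 316 mod 256 = 60; odd-index sum = 434 mod 256 = 178 → 3c b2.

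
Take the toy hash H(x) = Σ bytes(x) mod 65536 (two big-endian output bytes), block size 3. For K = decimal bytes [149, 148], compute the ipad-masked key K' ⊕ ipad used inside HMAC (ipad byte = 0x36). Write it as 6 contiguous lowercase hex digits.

a3a236

Key decimal bytes [149, 148] = 95 94 is 2 bytes ≤ B = 3; zero-pad to 3 bytes: K' = 95 94 00.
XOR each byte with 0x36: 95⊕36=a3, 94⊕36=a2, 00⊕36=36.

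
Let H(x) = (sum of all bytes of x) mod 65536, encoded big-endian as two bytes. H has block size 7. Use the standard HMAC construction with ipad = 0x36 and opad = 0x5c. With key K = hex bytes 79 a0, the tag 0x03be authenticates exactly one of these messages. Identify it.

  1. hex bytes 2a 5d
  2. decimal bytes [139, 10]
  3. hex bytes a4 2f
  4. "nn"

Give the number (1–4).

4

Key hex bytes 79 a0 is 2 bytes ≤ B = 7; zero-pad to 7 bytes: K' = 79 a0 00 00 00 00 00.
K' ⊕ ipad = 4f 96 36 36 36 36 36; K' ⊕ opad = 25 fc 5c 5c 5c 5c 5c.
m1: inner = H(4f 96 36 36 36 36 36 2a 5d) = 02 7a; tag = H(25 fc 5c 5c 5c 5c 5c 02 7a) = 0369
m2: inner = H(4f 96 36 36 36 36 36 8b 0a) = 02 88; tag = H(25 fc 5c 5c 5c 5c 5c 02 88) = 0377
m3: inner = H(4f 96 36 36 36 36 36 a4 2f) = 02 c6; tag = H(25 fc 5c 5c 5c 5c 5c 02 c6) = 03b5
m4: inner = H(4f 96 36 36 36 36 36 6e 6e) = 02 cf; tag = H(25 fc 5c 5c 5c 5c 5c 02 cf) = 03be ← matches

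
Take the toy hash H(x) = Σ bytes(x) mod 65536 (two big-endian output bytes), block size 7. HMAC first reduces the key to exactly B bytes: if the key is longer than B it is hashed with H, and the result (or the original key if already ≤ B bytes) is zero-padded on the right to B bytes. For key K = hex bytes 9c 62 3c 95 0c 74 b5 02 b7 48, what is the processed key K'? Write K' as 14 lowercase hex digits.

|K| = 10 > B = 7, so first hash the key.
H(K): sum = 156+98+60+149+12+116+181+2+183+72 = 1029 → 04 05.
Zero-pad H(K) = 04 05 to 7 bytes: K' = 04 05 00 00 00 00 00.

04050000000000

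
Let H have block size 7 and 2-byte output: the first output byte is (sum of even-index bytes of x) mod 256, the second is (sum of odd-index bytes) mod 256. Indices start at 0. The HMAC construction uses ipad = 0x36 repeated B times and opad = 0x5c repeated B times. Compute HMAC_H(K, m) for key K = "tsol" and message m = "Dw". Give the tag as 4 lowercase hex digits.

2c39

Key "tsol" = 74 73 6f 6c is 4 bytes ≤ B = 7; zero-pad to 7 bytes: K' = 74 73 6f 6c 00 00 00.
K' ⊕ ipad = 42 45 59 5a 36 36 36.  K' ⊕ opad = 28 2f 33 30 5c 5c 5c.
Inner input = (K'⊕ipad) ∥ m = 42 45 59 5a 36 36 36 ∥ 44 77.
Inner hash: even-index sum = 382 mod 256 = 126; odd-index sum = 281 mod 256 = 25 → 7e 19.
Outer input = (K'⊕opad) ∥ inner = 28 2f 33 30 5c 5c 5c ∥ 7e 19.
Outer hash (tag): even-index sum = 300 mod 256 = 44; odd-index sum = 313 mod 256 = 57 → 2c 39.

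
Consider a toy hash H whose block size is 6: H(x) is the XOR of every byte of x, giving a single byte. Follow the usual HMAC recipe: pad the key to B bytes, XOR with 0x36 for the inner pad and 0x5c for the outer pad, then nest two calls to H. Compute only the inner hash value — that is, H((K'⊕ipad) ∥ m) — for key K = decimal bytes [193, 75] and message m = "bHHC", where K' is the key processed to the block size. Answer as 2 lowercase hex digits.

ab

Key decimal bytes [193, 75] = c1 4b is 2 bytes ≤ B = 6; zero-pad to 6 bytes: K' = c1 4b 00 00 00 00.
K' ⊕ ipad = f7 7d 36 36 36 36.
Inner input = f7 7d 36 36 36 36 ∥ 62 48 48 43.
Inner hash: XOR f7⊕7d⊕36⊕36⊕36⊕36⊕62⊕48⊕48⊕43 = ab.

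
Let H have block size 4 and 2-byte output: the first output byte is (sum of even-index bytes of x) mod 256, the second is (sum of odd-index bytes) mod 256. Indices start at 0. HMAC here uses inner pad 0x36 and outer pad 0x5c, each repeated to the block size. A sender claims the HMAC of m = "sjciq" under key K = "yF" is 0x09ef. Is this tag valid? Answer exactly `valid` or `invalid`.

Key "yF" = 79 46 is 2 bytes ≤ B = 4; zero-pad to 4 bytes: K' = 79 46 00 00.
K' ⊕ ipad = 4f 70 36 36; K' ⊕ opad = 25 1a 5c 5c.
Inner hash: even-index sum = 460 mod 256 = 204; odd-index sum = 377 mod 256 = 121 → cc 79.
Outer hash (recomputed tag): even-index sum = 333 mod 256 = 77; odd-index sum = 239 mod 256 = 239 → 4d ef.
Recomputed tag = 4def; claimed = 09ef → mismatch.

invalid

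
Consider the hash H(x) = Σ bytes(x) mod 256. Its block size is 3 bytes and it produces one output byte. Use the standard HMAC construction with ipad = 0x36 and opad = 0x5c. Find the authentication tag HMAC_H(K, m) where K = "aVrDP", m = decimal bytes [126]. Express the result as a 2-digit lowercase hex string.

Key "aVrDP" = 61 56 72 44 50 is 5 bytes > B = 3, so hash it first: H(key) = bd, then zero-pad to 3 bytes: K' = bd 00 00.
K' ⊕ ipad = 8b 36 36.  K' ⊕ opad = e1 5c 5c.
Inner input = (K'⊕ipad) ∥ m = 8b 36 36 ∥ 7e.
Inner hash: sum = 139+54+54+126 = 373; mod 256 = 117 → 75.
Outer input = (K'⊕opad) ∥ inner = e1 5c 5c ∥ 75.
Outer hash (tag): sum = 225+92+92+117 = 526; mod 256 = 14 → 0e.

0e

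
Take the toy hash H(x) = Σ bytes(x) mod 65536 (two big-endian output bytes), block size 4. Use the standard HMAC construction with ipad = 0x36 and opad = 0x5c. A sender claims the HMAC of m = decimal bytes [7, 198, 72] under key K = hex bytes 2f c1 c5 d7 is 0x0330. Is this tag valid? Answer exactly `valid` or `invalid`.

Key hex bytes 2f c1 c5 d7 is exactly B = 4 bytes: K' = 2f c1 c5 d7.
K' ⊕ ipad = 19 f7 f3 e1; K' ⊕ opad = 73 9d 99 8b.
Inner hash: sum = 25+247+243+225+7+198+72 = 1017 → 03 f9.
Outer hash (recomputed tag): sum = 115+157+153+139+3+249 = 816 → 03 30.
Recomputed tag = 0330; claimed = 0330 → match.

valid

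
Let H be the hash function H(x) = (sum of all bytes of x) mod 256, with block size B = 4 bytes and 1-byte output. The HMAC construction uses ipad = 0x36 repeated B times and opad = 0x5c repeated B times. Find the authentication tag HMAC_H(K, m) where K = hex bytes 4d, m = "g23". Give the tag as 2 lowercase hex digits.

Key hex bytes 4d is 1 byte ≤ B = 4; zero-pad to 4 bytes: K' = 4d 00 00 00.
K' ⊕ ipad = 7b 36 36 36.  K' ⊕ opad = 11 5c 5c 5c.
Inner input = (K'⊕ipad) ∥ m = 7b 36 36 36 ∥ 67 32 33.
Inner hash: sum = 123+54+54+54+103+50+51 = 489; mod 256 = 233 → e9.
Outer input = (K'⊕opad) ∥ inner = 11 5c 5c 5c ∥ e9.
Outer hash (tag): sum = 17+92+92+92+233 = 526; mod 256 = 14 → 0e.

0e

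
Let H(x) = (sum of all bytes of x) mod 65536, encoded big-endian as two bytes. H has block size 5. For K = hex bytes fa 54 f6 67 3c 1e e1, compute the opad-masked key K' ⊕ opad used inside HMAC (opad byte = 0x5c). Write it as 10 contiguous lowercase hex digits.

5fba5c5c5c

Key hex bytes fa 54 f6 67 3c 1e e1 is 7 bytes > B = 5, so hash it first: H(key) = 03 e6, then zero-pad to 5 bytes: K' = 03 e6 00 00 00.
XOR each byte with 0x5c: 03⊕5c=5f, e6⊕5c=ba, 00⊕5c=5c, 00⊕5c=5c, 00⊕5c=5c.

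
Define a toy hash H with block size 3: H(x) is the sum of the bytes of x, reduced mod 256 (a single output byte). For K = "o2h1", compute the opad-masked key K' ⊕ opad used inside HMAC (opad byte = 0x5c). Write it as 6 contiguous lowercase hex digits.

665c5c

Key "o2h1" = 6f 32 68 31 is 4 bytes > B = 3, so hash it first: H(key) = 3a, then zero-pad to 3 bytes: K' = 3a 00 00.
XOR each byte with 0x5c: 3a⊕5c=66, 00⊕5c=5c, 00⊕5c=5c.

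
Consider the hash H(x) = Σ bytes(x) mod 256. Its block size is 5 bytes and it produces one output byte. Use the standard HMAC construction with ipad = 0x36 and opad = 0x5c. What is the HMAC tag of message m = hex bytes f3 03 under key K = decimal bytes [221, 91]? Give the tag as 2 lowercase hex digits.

Key decimal bytes [221, 91] = dd 5b is 2 bytes ≤ B = 5; zero-pad to 5 bytes: K' = dd 5b 00 00 00.
K' ⊕ ipad = eb 6d 36 36 36.  K' ⊕ opad = 81 07 5c 5c 5c.
Inner input = (K'⊕ipad) ∥ m = eb 6d 36 36 36 ∥ f3 03.
Inner hash: sum = 235+109+54+54+54+243+3 = 752; mod 256 = 240 → f0.
Outer input = (K'⊕opad) ∥ inner = 81 07 5c 5c 5c ∥ f0.
Outer hash (tag): sum = 129+7+92+92+92+240 = 652; mod 256 = 140 → 8c.

8c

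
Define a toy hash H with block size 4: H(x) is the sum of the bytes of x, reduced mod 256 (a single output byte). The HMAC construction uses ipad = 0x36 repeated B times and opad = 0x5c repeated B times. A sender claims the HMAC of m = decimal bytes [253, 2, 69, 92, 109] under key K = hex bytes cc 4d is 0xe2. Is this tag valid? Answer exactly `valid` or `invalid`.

invalid

Key hex bytes cc 4d is 2 bytes ≤ B = 4; zero-pad to 4 bytes: K' = cc 4d 00 00.
K' ⊕ ipad = fa 7b 36 36; K' ⊕ opad = 90 11 5c 5c.
Inner hash: sum = 250+123+54+54+253+2+69+92+109 = 1006; mod 256 = 238 → ee.
Outer hash (recomputed tag): sum = 144+17+92+92+238 = 583; mod 256 = 71 → 47.
Recomputed tag = 47; claimed = e2 → mismatch.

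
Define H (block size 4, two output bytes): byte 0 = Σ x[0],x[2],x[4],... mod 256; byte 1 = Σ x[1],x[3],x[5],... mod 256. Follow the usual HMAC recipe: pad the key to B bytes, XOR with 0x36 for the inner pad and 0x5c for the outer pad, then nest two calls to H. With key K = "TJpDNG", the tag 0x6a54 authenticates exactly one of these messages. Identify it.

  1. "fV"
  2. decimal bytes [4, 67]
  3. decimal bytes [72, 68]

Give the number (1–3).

1

Key "TJpDNG" = 54 4a 70 44 4e 47 is 6 bytes > B = 4, so hash it first: H(key) = 12 d5, then zero-pad to 4 bytes: K' = 12 d5 00 00.
K' ⊕ ipad = 24 e3 36 36; K' ⊕ opad = 4e 89 5c 5c.
m1: inner = H(24 e3 36 36 66 56) = c0 6f; tag = H(4e 89 5c 5c c0 6f) = 6a54 ← matches
m2: inner = H(24 e3 36 36 04 43) = 5e 5c; tag = H(4e 89 5c 5c 5e 5c) = 0841
m3: inner = H(24 e3 36 36 48 44) = a2 5d; tag = H(4e 89 5c 5c a2 5d) = 4c42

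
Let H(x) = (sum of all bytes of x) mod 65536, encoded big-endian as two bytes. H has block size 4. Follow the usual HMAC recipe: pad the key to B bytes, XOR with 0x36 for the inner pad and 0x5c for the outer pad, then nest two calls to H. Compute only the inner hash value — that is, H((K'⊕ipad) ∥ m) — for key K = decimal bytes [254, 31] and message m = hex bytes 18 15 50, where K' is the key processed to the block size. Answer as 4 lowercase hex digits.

Key decimal bytes [254, 31] = fe 1f is 2 bytes ≤ B = 4; zero-pad to 4 bytes: K' = fe 1f 00 00.
K' ⊕ ipad = c8 29 36 36.
Inner input = c8 29 36 36 ∥ 18 15 50.
Inner hash: sum = 200+41+54+54+24+21+80 = 474 → 01 da.

01da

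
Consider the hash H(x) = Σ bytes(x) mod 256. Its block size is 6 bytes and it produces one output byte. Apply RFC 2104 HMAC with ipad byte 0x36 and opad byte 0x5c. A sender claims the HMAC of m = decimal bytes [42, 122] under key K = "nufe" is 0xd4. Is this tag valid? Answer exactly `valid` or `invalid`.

Key "nufe" = 6e 75 66 65 is 4 bytes ≤ B = 6; zero-pad to 6 bytes: K' = 6e 75 66 65 00 00.
K' ⊕ ipad = 58 43 50 53 36 36; K' ⊕ opad = 32 29 3a 39 5c 5c.
Inner hash: sum = 88+67+80+83+54+54+42+122 = 590; mod 256 = 78 → 4e.
Outer hash (recomputed tag): sum = 50+41+58+57+92+92+78 = 468; mod 256 = 212 → d4.
Recomputed tag = d4; claimed = d4 → match.

valid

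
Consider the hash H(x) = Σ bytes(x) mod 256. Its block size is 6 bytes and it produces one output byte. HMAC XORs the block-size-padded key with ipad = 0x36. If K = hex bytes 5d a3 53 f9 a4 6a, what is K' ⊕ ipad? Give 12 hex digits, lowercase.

6b9565cf925c

Key hex bytes 5d a3 53 f9 a4 6a is exactly B = 6 bytes: K' = 5d a3 53 f9 a4 6a.
XOR each byte with 0x36: 5d⊕36=6b, a3⊕36=95, 53⊕36=65, f9⊕36=cf, a4⊕36=92, 6a⊕36=5c.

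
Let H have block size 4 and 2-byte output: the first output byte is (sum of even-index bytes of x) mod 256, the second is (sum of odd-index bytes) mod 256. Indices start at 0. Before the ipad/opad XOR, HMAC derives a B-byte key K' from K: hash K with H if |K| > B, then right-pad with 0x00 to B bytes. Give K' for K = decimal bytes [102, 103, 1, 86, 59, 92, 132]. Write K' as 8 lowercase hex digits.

26190000

|K| = 7 > B = 4, so first hash the key.
H(K): even-index sum = 294 mod 256 = 38; odd-index sum = 281 mod 256 = 25 → 26 19.
Zero-pad H(K) = 26 19 to 4 bytes: K' = 26 19 00 00.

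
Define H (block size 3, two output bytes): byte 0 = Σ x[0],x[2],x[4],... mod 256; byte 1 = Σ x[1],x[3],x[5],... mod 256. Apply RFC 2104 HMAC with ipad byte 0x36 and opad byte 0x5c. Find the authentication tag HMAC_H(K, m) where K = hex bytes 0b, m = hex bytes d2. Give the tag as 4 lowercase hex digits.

Key hex bytes 0b is 1 byte ≤ B = 3; zero-pad to 3 bytes: K' = 0b 00 00.
K' ⊕ ipad = 3d 36 36.  K' ⊕ opad = 57 5c 5c.
Inner input = (K'⊕ipad) ∥ m = 3d 36 36 ∥ d2.
Inner hash: even-index sum = 115 mod 256 = 115; odd-index sum = 264 mod 256 = 8 → 73 08.
Outer input = (K'⊕opad) ∥ inner = 57 5c 5c ∥ 73 08.
Outer hash (tag): even-index sum = 187 mod 256 = 187; odd-index sum = 207 mod 256 = 207 → bb cf.

bbcf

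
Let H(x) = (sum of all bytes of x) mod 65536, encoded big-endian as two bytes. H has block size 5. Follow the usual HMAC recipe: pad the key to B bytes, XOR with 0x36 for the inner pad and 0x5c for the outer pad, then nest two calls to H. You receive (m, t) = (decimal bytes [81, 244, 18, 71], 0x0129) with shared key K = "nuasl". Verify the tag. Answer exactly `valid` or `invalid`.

valid

Key "nuasl" = 6e 75 61 73 6c is exactly B = 5 bytes: K' = 6e 75 61 73 6c.
K' ⊕ ipad = 58 43 57 45 5a; K' ⊕ opad = 32 29 3d 2f 30.
Inner hash: sum = 88+67+87+69+90+81+244+18+71 = 815 → 03 2f.
Outer hash (recomputed tag): sum = 50+41+61+47+48+3+47 = 297 → 01 29.
Recomputed tag = 0129; claimed = 0129 → match.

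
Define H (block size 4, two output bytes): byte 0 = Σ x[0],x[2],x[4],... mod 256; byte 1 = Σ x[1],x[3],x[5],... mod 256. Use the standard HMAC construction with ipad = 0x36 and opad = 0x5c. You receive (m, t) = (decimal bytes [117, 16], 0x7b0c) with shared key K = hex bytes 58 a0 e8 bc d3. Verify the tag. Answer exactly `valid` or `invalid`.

valid

Key hex bytes 58 a0 e8 bc d3 is 5 bytes > B = 4, so hash it first: H(key) = 13 5c, then zero-pad to 4 bytes: K' = 13 5c 00 00.
K' ⊕ ipad = 25 6a 36 36; K' ⊕ opad = 4f 00 5c 5c.
Inner hash: even-index sum = 208 mod 256 = 208; odd-index sum = 176 mod 256 = 176 → d0 b0.
Outer hash (recomputed tag): even-index sum = 379 mod 256 = 123; odd-index sum = 268 mod 256 = 12 → 7b 0c.
Recomputed tag = 7b0c; claimed = 7b0c → match.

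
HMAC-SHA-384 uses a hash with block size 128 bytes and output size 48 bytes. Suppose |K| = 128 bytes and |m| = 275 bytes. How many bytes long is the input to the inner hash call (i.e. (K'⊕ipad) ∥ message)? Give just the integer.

403

Key is 128 ≤ 128 bytes, zero-padded: |K'| = 128.
Inner input = (K'⊕ipad) ∥ m → 128 + 275 = 403 bytes.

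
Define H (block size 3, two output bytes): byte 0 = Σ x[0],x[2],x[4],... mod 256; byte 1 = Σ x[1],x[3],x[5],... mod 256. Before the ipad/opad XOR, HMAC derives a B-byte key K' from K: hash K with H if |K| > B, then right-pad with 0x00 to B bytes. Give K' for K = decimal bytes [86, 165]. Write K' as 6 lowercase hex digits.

56a500

Key decimal bytes [86, 165] = 56 a5 is 2 bytes ≤ B = 3; zero-pad to 3 bytes: K' = 56 a5 00.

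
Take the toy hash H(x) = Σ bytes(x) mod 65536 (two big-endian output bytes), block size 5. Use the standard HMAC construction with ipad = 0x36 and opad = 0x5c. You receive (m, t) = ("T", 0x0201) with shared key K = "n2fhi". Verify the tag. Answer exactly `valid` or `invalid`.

Key "n2fhi" = 6e 32 66 68 69 is exactly B = 5 bytes: K' = 6e 32 66 68 69.
K' ⊕ ipad = 58 04 50 5e 5f; K' ⊕ opad = 32 6e 3a 34 35.
Inner hash: sum = 88+4+80+94+95+84 = 445 → 01 bd.
Outer hash (recomputed tag): sum = 50+110+58+52+53+1+189 = 513 → 02 01.
Recomputed tag = 0201; claimed = 0201 → match.

valid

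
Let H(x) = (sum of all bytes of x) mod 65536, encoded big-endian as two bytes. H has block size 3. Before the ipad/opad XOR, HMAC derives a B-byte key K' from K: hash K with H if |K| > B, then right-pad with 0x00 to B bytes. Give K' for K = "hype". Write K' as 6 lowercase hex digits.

|K| = 4 > B = 3, so first hash the key.
H(K): sum = 104+121+112+101 = 438 → 01 b6.
Zero-pad H(K) = 01 b6 to 3 bytes: K' = 01 b6 00.

01b600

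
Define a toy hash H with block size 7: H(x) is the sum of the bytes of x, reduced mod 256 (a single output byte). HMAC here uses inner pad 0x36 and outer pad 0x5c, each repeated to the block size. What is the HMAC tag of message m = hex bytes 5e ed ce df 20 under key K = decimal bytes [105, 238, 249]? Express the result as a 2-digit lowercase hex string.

f2

Key decimal bytes [105, 238, 249] = 69 ee f9 is 3 bytes ≤ B = 7; zero-pad to 7 bytes: K' = 69 ee f9 00 00 00 00.
K' ⊕ ipad = 5f d8 cf 36 36 36 36.  K' ⊕ opad = 35 b2 a5 5c 5c 5c 5c.
Inner input = (K'⊕ipad) ∥ m = 5f d8 cf 36 36 36 36 ∥ 5e ed ce df 20.
Inner hash: sum = 95+216+207+54+54+54+54+94+237+206+223+32 = 1526; mod 256 = 246 → f6.
Outer input = (K'⊕opad) ∥ inner = 35 b2 a5 5c 5c 5c 5c ∥ f6.
Outer hash (tag): sum = 53+178+165+92+92+92+92+246 = 1010; mod 256 = 242 → f2.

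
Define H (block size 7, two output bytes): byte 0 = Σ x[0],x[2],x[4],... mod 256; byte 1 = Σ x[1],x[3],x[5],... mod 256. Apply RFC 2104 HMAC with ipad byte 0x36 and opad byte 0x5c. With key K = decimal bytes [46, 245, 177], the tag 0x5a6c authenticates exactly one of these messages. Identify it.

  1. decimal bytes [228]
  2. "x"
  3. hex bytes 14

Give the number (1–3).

3

Key decimal bytes [46, 245, 177] = 2e f5 b1 is 3 bytes ≤ B = 7; zero-pad to 7 bytes: K' = 2e f5 b1 00 00 00 00.
K' ⊕ ipad = 18 c3 87 36 36 36 36; K' ⊕ opad = 72 a9 ed 5c 5c 5c 5c.
m1: inner = H(18 c3 87 36 36 36 36 e4) = 0b 13; tag = H(72 a9 ed 5c 5c 5c 5c 0b 13) = 2a6c
m2: inner = H(18 c3 87 36 36 36 36 78) = 0b a7; tag = H(72 a9 ed 5c 5c 5c 5c 0b a7) = be6c
m3: inner = H(18 c3 87 36 36 36 36 14) = 0b 43; tag = H(72 a9 ed 5c 5c 5c 5c 0b 43) = 5a6c ← matches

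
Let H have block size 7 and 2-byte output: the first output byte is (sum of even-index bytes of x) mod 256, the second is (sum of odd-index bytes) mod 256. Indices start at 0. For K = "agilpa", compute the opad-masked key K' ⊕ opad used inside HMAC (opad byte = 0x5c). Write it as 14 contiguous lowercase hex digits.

3d3b35302c3d5c

Key "agilpa" = 61 67 69 6c 70 61 is 6 bytes ≤ B = 7; zero-pad to 7 bytes: K' = 61 67 69 6c 70 61 00.
XOR each byte with 0x5c: 61⊕5c=3d, 67⊕5c=3b, 69⊕5c=35, 6c⊕5c=30, 70⊕5c=2c, 61⊕5c=3d, 00⊕5c=5c.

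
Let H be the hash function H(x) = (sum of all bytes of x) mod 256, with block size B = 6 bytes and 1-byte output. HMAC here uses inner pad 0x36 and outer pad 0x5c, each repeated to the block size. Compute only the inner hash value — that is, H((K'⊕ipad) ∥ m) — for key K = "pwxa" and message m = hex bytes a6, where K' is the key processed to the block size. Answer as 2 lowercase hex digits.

3e

Key "pwxa" = 70 77 78 61 is 4 bytes ≤ B = 6; zero-pad to 6 bytes: K' = 70 77 78 61 00 00.
K' ⊕ ipad = 46 41 4e 57 36 36.
Inner input = 46 41 4e 57 36 36 ∥ a6.
Inner hash: sum = 70+65+78+87+54+54+166 = 574; mod 256 = 62 → 3e.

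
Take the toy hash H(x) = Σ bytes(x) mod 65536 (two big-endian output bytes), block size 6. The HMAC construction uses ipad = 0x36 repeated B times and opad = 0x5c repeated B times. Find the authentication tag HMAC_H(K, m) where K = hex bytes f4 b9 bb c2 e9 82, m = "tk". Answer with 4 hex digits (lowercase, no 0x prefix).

04ee

Key hex bytes f4 b9 bb c2 e9 82 is exactly B = 6 bytes: K' = f4 b9 bb c2 e9 82.
K' ⊕ ipad = c2 8f 8d f4 df b4.  K' ⊕ opad = a8 e5 e7 9e b5 de.
Inner input = (K'⊕ipad) ∥ m = c2 8f 8d f4 df b4 ∥ 74 6b.
Inner hash: sum = 194+143+141+244+223+180+116+107 = 1348 → 05 44.
Outer input = (K'⊕opad) ∥ inner = a8 e5 e7 9e b5 de ∥ 05 44.
Outer hash (tag): sum = 168+229+231+158+181+222+5+68 = 1262 → 04 ee.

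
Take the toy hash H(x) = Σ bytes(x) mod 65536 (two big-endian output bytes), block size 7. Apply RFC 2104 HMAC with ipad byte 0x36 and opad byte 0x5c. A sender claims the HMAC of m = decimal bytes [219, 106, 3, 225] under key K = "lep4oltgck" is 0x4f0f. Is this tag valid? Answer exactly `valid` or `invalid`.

invalid

Key "lep4oltgck" = 6c 65 70 34 6f 6c 74 67 63 6b is 10 bytes > B = 7, so hash it first: H(key) = 03 f9, then zero-pad to 7 bytes: K' = 03 f9 00 00 00 00 00.
K' ⊕ ipad = 35 cf 36 36 36 36 36; K' ⊕ opad = 5f a5 5c 5c 5c 5c 5c.
Inner hash: sum = 53+207+54+54+54+54+54+219+106+3+225 = 1083 → 04 3b.
Outer hash (recomputed tag): sum = 95+165+92+92+92+92+92+4+59 = 783 → 03 0f.
Recomputed tag = 030f; claimed = 4f0f → mismatch.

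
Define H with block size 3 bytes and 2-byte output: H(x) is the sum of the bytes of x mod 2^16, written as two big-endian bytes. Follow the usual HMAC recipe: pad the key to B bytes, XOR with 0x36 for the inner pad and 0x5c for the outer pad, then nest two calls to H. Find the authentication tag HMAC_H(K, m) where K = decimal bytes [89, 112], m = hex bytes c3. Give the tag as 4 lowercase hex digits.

013c

Key decimal bytes [89, 112] = 59 70 is 2 bytes ≤ B = 3; zero-pad to 3 bytes: K' = 59 70 00.
K' ⊕ ipad = 6f 46 36.  K' ⊕ opad = 05 2c 5c.
Inner input = (K'⊕ipad) ∥ m = 6f 46 36 ∥ c3.
Inner hash: sum = 111+70+54+195 = 430 → 01 ae.
Outer input = (K'⊕opad) ∥ inner = 05 2c 5c ∥ 01 ae.
Outer hash (tag): sum = 5+44+92+1+174 = 316 → 01 3c.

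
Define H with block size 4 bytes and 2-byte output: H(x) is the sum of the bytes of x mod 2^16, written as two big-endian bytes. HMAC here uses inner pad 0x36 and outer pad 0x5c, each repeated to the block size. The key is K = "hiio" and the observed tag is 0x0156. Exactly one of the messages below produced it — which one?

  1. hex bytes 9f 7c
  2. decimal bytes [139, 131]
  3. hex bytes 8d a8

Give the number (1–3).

Key "hiio" = 68 69 69 6f is exactly B = 4 bytes: K' = 68 69 69 6f.
K' ⊕ ipad = 5e 5f 5f 59; K' ⊕ opad = 34 35 35 33.
m1: inner = H(5e 5f 5f 59 9f 7c) = 02 90; tag = H(34 35 35 33 02 90) = 0163
m2: inner = H(5e 5f 5f 59 8b 83) = 02 83; tag = H(34 35 35 33 02 83) = 0156 ← matches
m3: inner = H(5e 5f 5f 59 8d a8) = 02 aa; tag = H(34 35 35 33 02 aa) = 017d

2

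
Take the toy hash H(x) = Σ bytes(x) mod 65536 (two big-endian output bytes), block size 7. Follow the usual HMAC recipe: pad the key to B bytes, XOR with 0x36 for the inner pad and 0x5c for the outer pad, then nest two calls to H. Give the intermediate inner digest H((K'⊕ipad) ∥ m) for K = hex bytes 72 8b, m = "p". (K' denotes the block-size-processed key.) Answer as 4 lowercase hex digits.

Key hex bytes 72 8b is 2 bytes ≤ B = 7; zero-pad to 7 bytes: K' = 72 8b 00 00 00 00 00.
K' ⊕ ipad = 44 bd 36 36 36 36 36.
Inner input = 44 bd 36 36 36 36 36 ∥ 70.
Inner hash: sum = 68+189+54+54+54+54+54+112 = 639 → 02 7f.

027f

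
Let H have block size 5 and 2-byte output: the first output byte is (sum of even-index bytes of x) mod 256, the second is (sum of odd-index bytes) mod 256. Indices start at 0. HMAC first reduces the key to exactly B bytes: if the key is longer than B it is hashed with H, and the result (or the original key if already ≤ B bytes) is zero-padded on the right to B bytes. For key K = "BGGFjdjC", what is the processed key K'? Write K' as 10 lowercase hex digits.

|K| = 8 > B = 5, so first hash the key.
H(K): even-index sum = 349 mod 256 = 93; odd-index sum = 308 mod 256 = 52 → 5d 34.
Zero-pad H(K) = 5d 34 to 5 bytes: K' = 5d 34 00 00 00.

5d34000000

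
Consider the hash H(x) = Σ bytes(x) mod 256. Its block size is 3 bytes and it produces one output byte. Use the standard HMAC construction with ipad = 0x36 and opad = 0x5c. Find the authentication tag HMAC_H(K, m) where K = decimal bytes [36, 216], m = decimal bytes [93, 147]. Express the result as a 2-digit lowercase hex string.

Key decimal bytes [36, 216] = 24 d8 is 2 bytes ≤ B = 3; zero-pad to 3 bytes: K' = 24 d8 00.
K' ⊕ ipad = 12 ee 36.  K' ⊕ opad = 78 84 5c.
Inner input = (K'⊕ipad) ∥ m = 12 ee 36 ∥ 5d 93.
Inner hash: sum = 18+238+54+93+147 = 550; mod 256 = 38 → 26.
Outer input = (K'⊕opad) ∥ inner = 78 84 5c ∥ 26.
Outer hash (tag): sum = 120+132+92+38 = 382; mod 256 = 126 → 7e.

7e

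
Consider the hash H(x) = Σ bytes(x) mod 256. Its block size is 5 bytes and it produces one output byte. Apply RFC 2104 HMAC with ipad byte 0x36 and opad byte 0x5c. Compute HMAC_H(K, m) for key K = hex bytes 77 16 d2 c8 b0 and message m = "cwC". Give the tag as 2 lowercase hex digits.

Key hex bytes 77 16 d2 c8 b0 is exactly B = 5 bytes: K' = 77 16 d2 c8 b0.
K' ⊕ ipad = 41 20 e4 fe 86.  K' ⊕ opad = 2b 4a 8e 94 ec.
Inner input = (K'⊕ipad) ∥ m = 41 20 e4 fe 86 ∥ 63 77 43.
Inner hash: sum = 65+32+228+254+134+99+119+67 = 998; mod 256 = 230 → e6.
Outer input = (K'⊕opad) ∥ inner = 2b 4a 8e 94 ec ∥ e6.
Outer hash (tag): sum = 43+74+142+148+236+230 = 873; mod 256 = 105 → 69.

69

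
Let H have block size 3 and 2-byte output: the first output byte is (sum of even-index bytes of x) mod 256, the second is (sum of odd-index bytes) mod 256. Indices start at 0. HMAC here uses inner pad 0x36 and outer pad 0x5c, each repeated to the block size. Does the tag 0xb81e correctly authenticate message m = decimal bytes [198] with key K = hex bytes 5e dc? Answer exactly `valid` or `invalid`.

invalid

Key hex bytes 5e dc is 2 bytes ≤ B = 3; zero-pad to 3 bytes: K' = 5e dc 00.
K' ⊕ ipad = 68 ea 36; K' ⊕ opad = 02 80 5c.
Inner hash: even-index sum = 158 mod 256 = 158; odd-index sum = 432 mod 256 = 176 → 9e b0.
Outer hash (recomputed tag): even-index sum = 270 mod 256 = 14; odd-index sum = 286 mod 256 = 30 → 0e 1e.
Recomputed tag = 0e1e; claimed = b81e → mismatch.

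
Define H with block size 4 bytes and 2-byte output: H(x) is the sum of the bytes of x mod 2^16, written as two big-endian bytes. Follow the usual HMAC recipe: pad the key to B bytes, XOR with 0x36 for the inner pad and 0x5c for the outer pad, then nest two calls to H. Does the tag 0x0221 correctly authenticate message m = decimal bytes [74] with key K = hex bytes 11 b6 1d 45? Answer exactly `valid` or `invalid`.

valid

Key hex bytes 11 b6 1d 45 is exactly B = 4 bytes: K' = 11 b6 1d 45.
K' ⊕ ipad = 27 80 2b 73; K' ⊕ opad = 4d ea 41 19.
Inner hash: sum = 39+128+43+115+74 = 399 → 01 8f.
Outer hash (recomputed tag): sum = 77+234+65+25+1+143 = 545 → 02 21.
Recomputed tag = 0221; claimed = 0221 → match.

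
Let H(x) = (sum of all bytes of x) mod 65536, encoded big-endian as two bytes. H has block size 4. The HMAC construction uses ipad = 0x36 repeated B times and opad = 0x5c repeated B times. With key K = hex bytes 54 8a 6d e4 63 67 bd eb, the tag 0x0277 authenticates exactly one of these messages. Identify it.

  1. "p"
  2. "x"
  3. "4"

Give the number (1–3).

3

Key hex bytes 54 8a 6d e4 63 67 bd eb is 8 bytes > B = 4, so hash it first: H(key) = 04 a1, then zero-pad to 4 bytes: K' = 04 a1 00 00.
K' ⊕ ipad = 32 97 36 36; K' ⊕ opad = 58 fd 5c 5c.
m1: inner = H(32 97 36 36 70) = 01 a5; tag = H(58 fd 5c 5c 01 a5) = 02b3
m2: inner = H(32 97 36 36 78) = 01 ad; tag = H(58 fd 5c 5c 01 ad) = 02bb
m3: inner = H(32 97 36 36 34) = 01 69; tag = H(58 fd 5c 5c 01 69) = 0277 ← matches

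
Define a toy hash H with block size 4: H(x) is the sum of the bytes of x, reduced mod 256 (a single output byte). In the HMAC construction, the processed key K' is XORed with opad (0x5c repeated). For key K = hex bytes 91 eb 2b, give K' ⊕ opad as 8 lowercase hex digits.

Key hex bytes 91 eb 2b is 3 bytes ≤ B = 4; zero-pad to 4 bytes: K' = 91 eb 2b 00.
XOR each byte with 0x5c: 91⊕5c=cd, eb⊕5c=b7, 2b⊕5c=77, 00⊕5c=5c.

cdb7775c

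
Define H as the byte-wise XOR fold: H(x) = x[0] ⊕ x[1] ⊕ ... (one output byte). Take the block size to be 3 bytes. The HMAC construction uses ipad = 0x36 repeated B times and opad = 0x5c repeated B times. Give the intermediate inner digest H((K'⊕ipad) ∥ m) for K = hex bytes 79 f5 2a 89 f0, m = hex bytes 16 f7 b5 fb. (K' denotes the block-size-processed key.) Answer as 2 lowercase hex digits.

Key hex bytes 79 f5 2a 89 f0 is 5 bytes > B = 3, so hash it first: H(key) = df, then zero-pad to 3 bytes: K' = df 00 00.
K' ⊕ ipad = e9 36 36.
Inner input = e9 36 36 ∥ 16 f7 b5 fb.
Inner hash: XOR e9⊕36⊕36⊕16⊕f7⊕b5⊕fb = 46.

46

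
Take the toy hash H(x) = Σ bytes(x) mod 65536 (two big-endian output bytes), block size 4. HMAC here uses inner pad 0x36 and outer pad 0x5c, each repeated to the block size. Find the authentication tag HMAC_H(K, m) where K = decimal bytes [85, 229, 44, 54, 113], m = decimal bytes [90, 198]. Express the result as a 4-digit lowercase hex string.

Key decimal bytes [85, 229, 44, 54, 113] = 55 e5 2c 36 71 is 5 bytes > B = 4, so hash it first: H(key) = 02 0d, then zero-pad to 4 bytes: K' = 02 0d 00 00.
K' ⊕ ipad = 34 3b 36 36.  K' ⊕ opad = 5e 51 5c 5c.
Inner input = (K'⊕ipad) ∥ m = 34 3b 36 36 ∥ 5a c6.
Inner hash: sum = 52+59+54+54+90+198 = 507 → 01 fb.
Outer input = (K'⊕opad) ∥ inner = 5e 51 5c 5c ∥ 01 fb.
Outer hash (tag): sum = 94+81+92+92+1+251 = 611 → 02 63.

0263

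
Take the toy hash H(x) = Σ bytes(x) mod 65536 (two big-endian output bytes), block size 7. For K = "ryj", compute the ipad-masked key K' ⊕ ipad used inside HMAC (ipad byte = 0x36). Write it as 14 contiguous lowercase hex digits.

444f5c36363636

Key "ryj" = 72 79 6a is 3 bytes ≤ B = 7; zero-pad to 7 bytes: K' = 72 79 6a 00 00 00 00.
XOR each byte with 0x36: 72⊕36=44, 79⊕36=4f, 6a⊕36=5c, 00⊕36=36, 00⊕36=36, 00⊕36=36, 00⊕36=36.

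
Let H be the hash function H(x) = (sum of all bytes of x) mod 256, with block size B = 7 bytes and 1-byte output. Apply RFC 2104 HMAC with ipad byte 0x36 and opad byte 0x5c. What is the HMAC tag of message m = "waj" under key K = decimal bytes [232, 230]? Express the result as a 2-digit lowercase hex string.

Key decimal bytes [232, 230] = e8 e6 is 2 bytes ≤ B = 7; zero-pad to 7 bytes: K' = e8 e6 00 00 00 00 00.
K' ⊕ ipad = de d0 36 36 36 36 36.  K' ⊕ opad = b4 ba 5c 5c 5c 5c 5c.
Inner input = (K'⊕ipad) ∥ m = de d0 36 36 36 36 36 ∥ 77 61 6a.
Inner hash: sum = 222+208+54+54+54+54+54+119+97+106 = 1022; mod 256 = 254 → fe.
Outer input = (K'⊕opad) ∥ inner = b4 ba 5c 5c 5c 5c 5c ∥ fe.
Outer hash (tag): sum = 180+186+92+92+92+92+92+254 = 1080; mod 256 = 56 → 38.

38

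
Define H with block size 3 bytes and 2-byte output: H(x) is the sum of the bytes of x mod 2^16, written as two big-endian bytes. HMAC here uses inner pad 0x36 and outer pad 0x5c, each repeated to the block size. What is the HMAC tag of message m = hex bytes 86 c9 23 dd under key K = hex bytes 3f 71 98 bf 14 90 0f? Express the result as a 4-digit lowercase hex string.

01e8

Key hex bytes 3f 71 98 bf 14 90 0f is 7 bytes > B = 3, so hash it first: H(key) = 02 ba, then zero-pad to 3 bytes: K' = 02 ba 00.
K' ⊕ ipad = 34 8c 36.  K' ⊕ opad = 5e e6 5c.
Inner input = (K'⊕ipad) ∥ m = 34 8c 36 ∥ 86 c9 23 dd.
Inner hash: sum = 52+140+54+134+201+35+221 = 837 → 03 45.
Outer input = (K'⊕opad) ∥ inner = 5e e6 5c ∥ 03 45.
Outer hash (tag): sum = 94+230+92+3+69 = 488 → 01 e8.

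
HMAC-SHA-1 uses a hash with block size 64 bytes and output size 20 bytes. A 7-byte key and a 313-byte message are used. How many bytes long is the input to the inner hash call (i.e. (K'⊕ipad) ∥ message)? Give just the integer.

Key is 7 ≤ 64 bytes, zero-padded: |K'| = 64.
Inner input = (K'⊕ipad) ∥ m → 64 + 313 = 377 bytes.

377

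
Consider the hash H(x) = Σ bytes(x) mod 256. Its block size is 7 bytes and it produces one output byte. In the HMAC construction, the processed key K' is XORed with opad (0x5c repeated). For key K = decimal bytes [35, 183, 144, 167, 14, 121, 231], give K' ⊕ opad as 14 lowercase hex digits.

7febccfb5225bb

Key decimal bytes [35, 183, 144, 167, 14, 121, 231] = 23 b7 90 a7 0e 79 e7 is exactly B = 7 bytes: K' = 23 b7 90 a7 0e 79 e7.
XOR each byte with 0x5c: 23⊕5c=7f, b7⊕5c=eb, 90⊕5c=cc, a7⊕5c=fb, 0e⊕5c=52, 79⊕5c=25, e7⊕5c=bb.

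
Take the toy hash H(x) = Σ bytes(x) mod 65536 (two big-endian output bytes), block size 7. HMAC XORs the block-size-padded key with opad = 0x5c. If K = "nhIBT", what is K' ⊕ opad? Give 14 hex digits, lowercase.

3234151e085c5c

Key "nhIBT" = 6e 68 49 42 54 is 5 bytes ≤ B = 7; zero-pad to 7 bytes: K' = 6e 68 49 42 54 00 00.
XOR each byte with 0x5c: 6e⊕5c=32, 68⊕5c=34, 49⊕5c=15, 42⊕5c=1e, 54⊕5c=08, 00⊕5c=5c, 00⊕5c=5c.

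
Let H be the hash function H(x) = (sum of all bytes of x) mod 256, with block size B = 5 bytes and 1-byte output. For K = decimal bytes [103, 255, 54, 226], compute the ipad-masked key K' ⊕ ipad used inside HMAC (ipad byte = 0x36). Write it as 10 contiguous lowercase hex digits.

51c900d436

Key decimal bytes [103, 255, 54, 226] = 67 ff 36 e2 is 4 bytes ≤ B = 5; zero-pad to 5 bytes: K' = 67 ff 36 e2 00.
XOR each byte with 0x36: 67⊕36=51, ff⊕36=c9, 36⊕36=00, e2⊕36=d4, 00⊕36=36.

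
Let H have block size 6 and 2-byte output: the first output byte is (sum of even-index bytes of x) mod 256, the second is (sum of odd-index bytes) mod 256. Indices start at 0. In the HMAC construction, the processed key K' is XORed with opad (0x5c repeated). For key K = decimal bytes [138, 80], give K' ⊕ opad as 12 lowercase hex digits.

d60c5c5c5c5c

Key decimal bytes [138, 80] = 8a 50 is 2 bytes ≤ B = 6; zero-pad to 6 bytes: K' = 8a 50 00 00 00 00.
XOR each byte with 0x5c: 8a⊕5c=d6, 50⊕5c=0c, 00⊕5c=5c, 00⊕5c=5c, 00⊕5c=5c, 00⊕5c=5c.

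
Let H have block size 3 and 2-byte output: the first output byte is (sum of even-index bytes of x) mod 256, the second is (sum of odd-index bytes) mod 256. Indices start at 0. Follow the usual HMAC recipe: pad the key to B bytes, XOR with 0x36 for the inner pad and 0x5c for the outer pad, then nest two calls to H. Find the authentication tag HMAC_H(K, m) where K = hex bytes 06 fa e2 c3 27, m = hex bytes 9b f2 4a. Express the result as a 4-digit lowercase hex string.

Key hex bytes 06 fa e2 c3 27 is 5 bytes > B = 3, so hash it first: H(key) = 0f bd, then zero-pad to 3 bytes: K' = 0f bd 00.
K' ⊕ ipad = 39 8b 36.  K' ⊕ opad = 53 e1 5c.
Inner input = (K'⊕ipad) ∥ m = 39 8b 36 ∥ 9b f2 4a.
Inner hash: even-index sum = 353 mod 256 = 97; odd-index sum = 368 mod 256 = 112 → 61 70.
Outer input = (K'⊕opad) ∥ inner = 53 e1 5c ∥ 61 70.
Outer hash (tag): even-index sum = 287 mod 256 = 31; odd-index sum = 322 mod 256 = 66 → 1f 42.

1f42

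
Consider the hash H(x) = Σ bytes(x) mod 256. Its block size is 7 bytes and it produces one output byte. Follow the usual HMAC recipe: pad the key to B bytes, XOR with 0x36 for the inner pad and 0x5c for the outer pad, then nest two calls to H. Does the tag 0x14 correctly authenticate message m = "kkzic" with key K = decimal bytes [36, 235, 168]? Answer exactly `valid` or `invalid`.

valid

Key decimal bytes [36, 235, 168] = 24 eb a8 is 3 bytes ≤ B = 7; zero-pad to 7 bytes: K' = 24 eb a8 00 00 00 00.
K' ⊕ ipad = 12 dd 9e 36 36 36 36; K' ⊕ opad = 78 b7 f4 5c 5c 5c 5c.
Inner hash: sum = 18+221+158+54+54+54+54+107+107+122+105+99 = 1153; mod 256 = 129 → 81.
Outer hash (recomputed tag): sum = 120+183+244+92+92+92+92+129 = 1044; mod 256 = 20 → 14.
Recomputed tag = 14; claimed = 14 → match.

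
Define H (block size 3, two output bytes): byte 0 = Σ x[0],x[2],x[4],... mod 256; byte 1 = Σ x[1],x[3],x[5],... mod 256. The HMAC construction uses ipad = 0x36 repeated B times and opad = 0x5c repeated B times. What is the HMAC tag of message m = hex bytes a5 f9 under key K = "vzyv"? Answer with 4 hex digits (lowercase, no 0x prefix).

Key "vzyv" = 76 7a 79 76 is 4 bytes > B = 3, so hash it first: H(key) = ef f0, then zero-pad to 3 bytes: K' = ef f0 00.
K' ⊕ ipad = d9 c6 36.  K' ⊕ opad = b3 ac 5c.
Inner input = (K'⊕ipad) ∥ m = d9 c6 36 ∥ a5 f9.
Inner hash: even-index sum = 520 mod 256 = 8; odd-index sum = 363 mod 256 = 107 → 08 6b.
Outer input = (K'⊕opad) ∥ inner = b3 ac 5c ∥ 08 6b.
Outer hash (tag): even-index sum = 378 mod 256 = 122; odd-index sum = 180 mod 256 = 180 → 7a b4.

7ab4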